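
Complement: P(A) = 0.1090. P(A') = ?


P(not A) = 1 - 0.1090 = 0.8910

P(not A) = 0.8910


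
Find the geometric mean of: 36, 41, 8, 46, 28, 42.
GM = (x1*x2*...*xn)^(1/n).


Product = 36 × 41 × 8 × 46 × 28 × 42 = 638765568
GM = 638765568^(1/6) = 29.3465

GM = 29.3465


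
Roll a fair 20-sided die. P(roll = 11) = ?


Favorable outcomes (roll = 11): 1
Total outcomes = 20
P = 1/20 = 0.0500

P = 0.0500


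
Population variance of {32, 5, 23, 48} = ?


Mean = 27.0000
Squared deviations: 25.0000, 484.0000, 16.0000, 441.0000
Sum = 966.0000
Variance = 966.0000/4 = 241.5000

Variance = 241.5000


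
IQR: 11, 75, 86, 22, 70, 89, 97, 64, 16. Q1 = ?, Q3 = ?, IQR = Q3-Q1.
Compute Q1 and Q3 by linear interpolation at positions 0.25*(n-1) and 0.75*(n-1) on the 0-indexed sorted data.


Sorted: 11, 16, 22, 64, 70, 75, 86, 89, 97
Q1 (25th %ile) = 22.0000
Q3 (75th %ile) = 86.0000
IQR = 86.0000 - 22.0000 = 64.0000

IQR = 64.0000


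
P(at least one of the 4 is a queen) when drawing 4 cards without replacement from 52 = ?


P(at least one) = 1 - P(none)
P(none) = (48/52) × (47/51) × (46/50) × (45/49) = 0.718737
P(at least one) = 1 - 0.718737 = 0.2813

P = 0.2813


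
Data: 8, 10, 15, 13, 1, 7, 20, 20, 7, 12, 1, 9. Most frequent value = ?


Frequencies: 1:2, 7:2, 8:1, 9:1, 10:1, 12:1, 13:1, 15:1, 20:2
Max frequency = 2
Mode = 1, 7, 20

Mode = 1, 7, 20


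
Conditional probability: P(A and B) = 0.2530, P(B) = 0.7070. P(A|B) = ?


P(A|B) = 0.2530/0.7070 = 0.3579

P(A|B) = 0.3579


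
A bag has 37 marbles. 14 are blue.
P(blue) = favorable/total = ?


P = 14/37 = 0.3784

P = 0.3784


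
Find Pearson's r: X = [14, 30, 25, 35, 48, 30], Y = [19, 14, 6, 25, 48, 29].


Mean X = 30.3333, Mean Y = 23.5000
SD X = 10.241528, SD Y = 13.225606
Cov = 101.333333
r = 101.333333/(10.241528*13.225606) = 0.7481

r = 0.7481


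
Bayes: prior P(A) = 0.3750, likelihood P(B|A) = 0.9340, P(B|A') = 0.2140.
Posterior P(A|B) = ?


P(B) = P(B|A)*P(A) + P(B|A')*P(A')
= 0.9340*0.3750 + 0.2140*0.6250
= 0.350250 + 0.133750 = 0.484000
P(A|B) = 0.350250/0.484000 = 0.7237

P(A|B) = 0.7237


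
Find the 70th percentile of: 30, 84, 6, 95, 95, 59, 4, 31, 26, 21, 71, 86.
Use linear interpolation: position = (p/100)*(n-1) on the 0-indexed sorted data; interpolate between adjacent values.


Sorted: 4, 6, 21, 26, 30, 31, 59, 71, 84, 86, 95, 95
n = 12
Index = 70/100 * 11 = 7.7000
Lower = data[7] = 71, Upper = data[8] = 84
P70 = 71 + 0.7000*(13) = 80.1000

P70 = 80.1000


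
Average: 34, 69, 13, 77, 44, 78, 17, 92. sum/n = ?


Sum = 34 + 69 + 13 + 77 + 44 + 78 + 17 + 92 = 424
n = 8
Mean = 424/8 = 53.0000

Mean = 53.0000


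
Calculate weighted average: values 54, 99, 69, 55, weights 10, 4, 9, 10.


Numerator = 54*10 + 99*4 + 69*9 + 55*10 = 2107
Denominator = 10 + 4 + 9 + 10 = 33
WM = 2107/33 = 63.8485

WM = 63.8485


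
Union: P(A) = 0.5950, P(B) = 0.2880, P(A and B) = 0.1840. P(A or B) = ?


P(A∪B) = 0.5950 + 0.2880 - 0.1840
= 0.8830 - 0.1840
= 0.6990

P(A∪B) = 0.6990


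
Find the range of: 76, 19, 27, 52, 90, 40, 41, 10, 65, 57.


Max = 90, Min = 10
Range = 90 - 10 = 80

Range = 80


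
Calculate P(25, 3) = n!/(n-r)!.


P(25,3) = 25!/22!
= 15511210043330985984000000/1124000727777607680000
= 13800

P(25,3) = 13800


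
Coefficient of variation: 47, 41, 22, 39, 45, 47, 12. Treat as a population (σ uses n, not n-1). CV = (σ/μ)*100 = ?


Mean = 36.1429
SD = 12.6990
CV = (12.6990/36.1429)*100 = 35.1356%

CV = 35.1356%


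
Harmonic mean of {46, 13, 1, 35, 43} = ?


Sum of reciprocals = 1/46 + 1/13 + 1/1 + 1/35 + 1/43 = 1.150489
HM = 5/1.150489 = 4.3460

HM = 4.3460


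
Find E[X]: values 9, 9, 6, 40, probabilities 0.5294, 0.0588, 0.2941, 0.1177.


E[X] = 9*0.5294 + 9*0.0588 + 6*0.2941 + 40*0.1177
= 4.7646 + 0.5292 + 1.7646 + 4.7080
= 11.7664

E[X] = 11.7664


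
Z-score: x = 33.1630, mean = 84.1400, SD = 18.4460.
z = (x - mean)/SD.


z = (33.1630 - 84.1400)/18.4460
= -50.9770/18.4460
= -2.7636

z = -2.7636


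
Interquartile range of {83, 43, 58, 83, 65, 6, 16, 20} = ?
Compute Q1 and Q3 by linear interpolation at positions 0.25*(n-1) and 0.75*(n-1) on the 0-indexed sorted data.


Sorted: 6, 16, 20, 43, 58, 65, 83, 83
Q1 (25th %ile) = 19.0000
Q3 (75th %ile) = 69.5000
IQR = 69.5000 - 19.0000 = 50.5000

IQR = 50.5000


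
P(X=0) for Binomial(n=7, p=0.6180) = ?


C(7,0) = 1
p^0 = 1.000000
(1-p)^7 = 0.001187
P = 1 * 1.000000 * 0.001187 = 0.0012

P(X=0) = 0.0012


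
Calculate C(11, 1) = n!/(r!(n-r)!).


C(11,1) = 11!/(1! × 10!)
= 39916800/(1 × 3628800)
= 11

C(11,1) = 11


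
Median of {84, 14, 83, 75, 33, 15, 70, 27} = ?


Sorted: 14, 15, 27, 33, 70, 75, 83, 84
n = 8 (even)
Middle values: 33 and 70
Median = (33+70)/2 = 51.5000

Median = 51.5000


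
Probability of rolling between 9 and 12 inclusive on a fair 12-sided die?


Favorable outcomes (9 ≤ roll ≤ 12): 4
Total outcomes = 12
P = 4/12 = 0.3333

P = 0.3333


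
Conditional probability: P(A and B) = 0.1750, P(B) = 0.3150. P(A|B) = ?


P(A|B) = 0.1750/0.3150 = 0.5556

P(A|B) = 0.5556


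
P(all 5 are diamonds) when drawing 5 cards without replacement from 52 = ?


P(all diamonds) = (13/52) × (12/51) × (11/50) × (10/49) × (9/48)
= 0.0005

P = 0.0005


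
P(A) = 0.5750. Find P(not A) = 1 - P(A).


P(not A) = 1 - 0.5750 = 0.4250

P(not A) = 0.4250


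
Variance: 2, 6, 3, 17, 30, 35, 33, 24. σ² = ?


Mean = 18.7500
Squared deviations: 280.5625, 162.5625, 248.0625, 3.0625, 126.5625, 264.0625, 203.0625, 27.5625
Sum = 1315.5000
Variance = 1315.5000/8 = 164.4375

Variance = 164.4375


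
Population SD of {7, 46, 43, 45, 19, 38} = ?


Mean = 33.0000
Variance = 218.3333
SD = sqrt(218.3333) = 14.7761

SD = 14.7761


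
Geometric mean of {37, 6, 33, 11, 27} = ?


Product = 37 × 6 × 33 × 11 × 27 = 2175822
GM = 2175822^(1/5) = 18.5150

GM = 18.5150


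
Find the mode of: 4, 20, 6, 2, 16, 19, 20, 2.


Frequencies: 2:2, 4:1, 6:1, 16:1, 19:1, 20:2
Max frequency = 2
Mode = 2, 20

Mode = 2, 20


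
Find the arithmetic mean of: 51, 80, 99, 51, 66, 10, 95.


Sum = 51 + 80 + 99 + 51 + 66 + 10 + 95 = 452
n = 7
Mean = 452/7 = 64.5714

Mean = 64.5714


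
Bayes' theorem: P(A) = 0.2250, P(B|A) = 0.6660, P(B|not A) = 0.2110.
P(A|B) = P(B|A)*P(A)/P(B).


P(B) = P(B|A)*P(A) + P(B|A')*P(A')
= 0.6660*0.2250 + 0.2110*0.7750
= 0.149850 + 0.163525 = 0.313375
P(A|B) = 0.149850/0.313375 = 0.4782

P(A|B) = 0.4782


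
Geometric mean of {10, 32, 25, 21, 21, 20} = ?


Product = 10 × 32 × 25 × 21 × 21 × 20 = 70560000
GM = 70560000^(1/6) = 20.3279

GM = 20.3279


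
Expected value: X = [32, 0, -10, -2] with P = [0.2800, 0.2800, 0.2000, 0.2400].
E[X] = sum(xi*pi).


E[X] = 32*0.2800 + 0*0.2800 - 10*0.2000 - 2*0.2400
= 8.9600 + 0 - 2.0000 - 0.4800
= 6.4800

E[X] = 6.4800


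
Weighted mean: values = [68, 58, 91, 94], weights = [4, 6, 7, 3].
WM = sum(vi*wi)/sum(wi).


Numerator = 68*4 + 58*6 + 91*7 + 94*3 = 1539
Denominator = 4 + 6 + 7 + 3 = 20
WM = 1539/20 = 76.9500

WM = 76.9500


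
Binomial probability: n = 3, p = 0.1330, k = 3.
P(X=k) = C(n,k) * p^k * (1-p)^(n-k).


C(3,3) = 1
p^3 = 0.002353
(1-p)^0 = 1.000000
P = 1 * 0.002353 * 1.000000 = 0.0024

P(X=3) = 0.0024


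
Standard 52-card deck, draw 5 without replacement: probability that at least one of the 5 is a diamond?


P(at least one) = 1 - P(none)
P(none) = (39/52) × (38/51) × (37/50) × (36/49) × (35/48) = 0.221534
P(at least one) = 1 - 0.221534 = 0.7785

P = 0.7785


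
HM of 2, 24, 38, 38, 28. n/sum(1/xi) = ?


Sum of reciprocals = 1/2 + 1/24 + 1/38 + 1/38 + 1/28 = 0.630013
HM = 5/0.630013 = 7.9364

HM = 7.9364


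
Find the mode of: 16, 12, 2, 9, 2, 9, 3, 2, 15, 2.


Frequencies: 2:4, 3:1, 9:2, 12:1, 15:1, 16:1
Max frequency = 4
Mode = 2

Mode = 2


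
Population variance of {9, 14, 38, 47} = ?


Mean = 27.0000
Squared deviations: 324.0000, 169.0000, 121.0000, 400.0000
Sum = 1014.0000
Variance = 1014.0000/4 = 253.5000

Variance = 253.5000


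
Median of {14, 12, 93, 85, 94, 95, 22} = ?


Sorted: 12, 14, 22, 85, 93, 94, 95
n = 7 (odd)
Middle value = 85

Median = 85


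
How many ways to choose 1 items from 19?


C(19,1) = 19!/(1! × 18!)
= 121645100408832000/(1 × 6402373705728000)
= 19

C(19,1) = 19


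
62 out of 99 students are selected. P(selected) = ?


P = 62/99 = 0.6263

P = 0.6263


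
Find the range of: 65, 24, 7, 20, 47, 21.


Max = 65, Min = 7
Range = 65 - 7 = 58

Range = 58


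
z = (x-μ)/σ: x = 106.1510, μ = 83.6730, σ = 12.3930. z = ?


z = (106.1510 - 83.6730)/12.3930
= 22.4780/12.3930
= 1.8138

z = 1.8138


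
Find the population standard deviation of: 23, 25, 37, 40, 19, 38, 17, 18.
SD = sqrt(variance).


Mean = 27.1250
Variance = 81.8594
SD = sqrt(81.8594) = 9.0476

SD = 9.0476


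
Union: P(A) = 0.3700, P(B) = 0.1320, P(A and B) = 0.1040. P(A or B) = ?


P(A∪B) = 0.3700 + 0.1320 - 0.1040
= 0.5020 - 0.1040
= 0.3980

P(A∪B) = 0.3980


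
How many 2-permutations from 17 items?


P(17,2) = 17!/15!
= 355687428096000/1307674368000
= 272

P(17,2) = 272


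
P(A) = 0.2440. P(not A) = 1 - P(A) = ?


P(not A) = 1 - 0.2440 = 0.7560

P(not A) = 0.7560


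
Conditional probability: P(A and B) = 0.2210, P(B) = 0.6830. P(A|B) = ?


P(A|B) = 0.2210/0.6830 = 0.3236

P(A|B) = 0.3236


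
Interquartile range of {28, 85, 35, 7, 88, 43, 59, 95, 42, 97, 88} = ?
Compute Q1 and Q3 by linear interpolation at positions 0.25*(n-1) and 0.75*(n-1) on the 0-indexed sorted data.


Sorted: 7, 28, 35, 42, 43, 59, 85, 88, 88, 95, 97
Q1 (25th %ile) = 38.5000
Q3 (75th %ile) = 88.0000
IQR = 88.0000 - 38.5000 = 49.5000

IQR = 49.5000


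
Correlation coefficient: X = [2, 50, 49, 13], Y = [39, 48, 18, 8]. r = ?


Mean X = 28.5000, Mean Y = 28.2500
SD X = 21.360009, SD Y = 15.974589
Cov = 60.875000
r = 60.875000/(21.360009*15.974589) = 0.1784

r = 0.1784


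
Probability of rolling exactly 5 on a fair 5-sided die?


Favorable outcomes (roll = 5): 1
Total outcomes = 5
P = 1/5 = 0.2000

P = 0.2000


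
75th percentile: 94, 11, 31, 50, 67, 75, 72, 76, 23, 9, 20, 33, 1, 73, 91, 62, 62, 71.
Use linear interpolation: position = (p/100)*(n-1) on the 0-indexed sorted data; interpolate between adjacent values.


Sorted: 1, 9, 11, 20, 23, 31, 33, 50, 62, 62, 67, 71, 72, 73, 75, 76, 91, 94
n = 18
Index = 75/100 * 17 = 12.7500
Lower = data[12] = 72, Upper = data[13] = 73
P75 = 72 + 0.7500*(1) = 72.7500

P75 = 72.7500


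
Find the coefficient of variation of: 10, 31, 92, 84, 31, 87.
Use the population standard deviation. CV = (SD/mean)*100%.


Mean = 55.8333
SD = 32.6773
CV = (32.6773/55.8333)*100 = 58.5265%

CV = 58.5265%


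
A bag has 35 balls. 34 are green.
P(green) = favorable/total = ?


P = 34/35 = 0.9714

P = 0.9714


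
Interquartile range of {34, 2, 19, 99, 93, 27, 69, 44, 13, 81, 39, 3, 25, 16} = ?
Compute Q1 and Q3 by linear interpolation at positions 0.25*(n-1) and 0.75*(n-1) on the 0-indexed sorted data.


Sorted: 2, 3, 13, 16, 19, 25, 27, 34, 39, 44, 69, 81, 93, 99
Q1 (25th %ile) = 16.7500
Q3 (75th %ile) = 62.7500
IQR = 62.7500 - 16.7500 = 46.0000

IQR = 46.0000


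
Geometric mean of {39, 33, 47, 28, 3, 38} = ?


Product = 39 × 33 × 47 × 28 × 3 × 38 = 193080888
GM = 193080888^(1/6) = 24.0412

GM = 24.0412


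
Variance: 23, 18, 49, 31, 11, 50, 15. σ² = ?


Mean = 28.1429
Squared deviations: 26.4490, 102.8776, 435.0204, 8.1633, 293.8776, 477.7347, 172.7347
Sum = 1516.8571
Variance = 1516.8571/7 = 216.6939

Variance = 216.6939


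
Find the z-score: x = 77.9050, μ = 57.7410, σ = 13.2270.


z = (77.9050 - 57.7410)/13.2270
= 20.1640/13.2270
= 1.5245

z = 1.5245


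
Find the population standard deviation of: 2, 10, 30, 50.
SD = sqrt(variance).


Mean = 23.0000
Variance = 347.0000
SD = sqrt(347.0000) = 18.6279

SD = 18.6279


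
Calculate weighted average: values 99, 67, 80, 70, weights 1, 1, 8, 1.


Numerator = 99*1 + 67*1 + 80*8 + 70*1 = 876
Denominator = 1 + 1 + 8 + 1 = 11
WM = 876/11 = 79.6364

WM = 79.6364


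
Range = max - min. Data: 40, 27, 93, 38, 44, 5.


Max = 93, Min = 5
Range = 93 - 5 = 88

Range = 88


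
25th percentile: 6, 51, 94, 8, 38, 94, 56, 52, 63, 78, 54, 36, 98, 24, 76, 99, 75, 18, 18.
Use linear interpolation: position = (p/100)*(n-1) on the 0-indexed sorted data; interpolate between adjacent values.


Sorted: 6, 8, 18, 18, 24, 36, 38, 51, 52, 54, 56, 63, 75, 76, 78, 94, 94, 98, 99
n = 19
Index = 25/100 * 18 = 4.5000
Lower = data[4] = 24, Upper = data[5] = 36
P25 = 24 + 0.5000*(12) = 30.0000

P25 = 30.0000


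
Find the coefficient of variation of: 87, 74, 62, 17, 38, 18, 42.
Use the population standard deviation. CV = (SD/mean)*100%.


Mean = 48.2857
SD = 25.0412
CV = (25.0412/48.2857)*100 = 51.8605%

CV = 51.8605%


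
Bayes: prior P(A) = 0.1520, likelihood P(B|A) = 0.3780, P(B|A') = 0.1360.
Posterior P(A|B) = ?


P(B) = P(B|A)*P(A) + P(B|A')*P(A')
= 0.3780*0.1520 + 0.1360*0.8480
= 0.057456 + 0.115328 = 0.172784
P(A|B) = 0.057456/0.172784 = 0.3325

P(A|B) = 0.3325


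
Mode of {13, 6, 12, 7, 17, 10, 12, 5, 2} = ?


Frequencies: 2:1, 5:1, 6:1, 7:1, 10:1, 12:2, 13:1, 17:1
Max frequency = 2
Mode = 12

Mode = 12


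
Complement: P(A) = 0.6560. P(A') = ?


P(not A) = 1 - 0.6560 = 0.3440

P(not A) = 0.3440


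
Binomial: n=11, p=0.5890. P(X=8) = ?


C(11,8) = 165
p^8 = 0.014485
(1-p)^3 = 0.069427
P = 165 * 0.014485 * 0.069427 = 0.1659

P(X=8) = 0.1659


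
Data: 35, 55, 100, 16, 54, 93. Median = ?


Sorted: 16, 35, 54, 55, 93, 100
n = 6 (even)
Middle values: 54 and 55
Median = (54+55)/2 = 54.5000

Median = 54.5000


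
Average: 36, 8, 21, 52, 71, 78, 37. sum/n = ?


Sum = 36 + 8 + 21 + 52 + 71 + 78 + 37 = 303
n = 7
Mean = 303/7 = 43.2857

Mean = 43.2857


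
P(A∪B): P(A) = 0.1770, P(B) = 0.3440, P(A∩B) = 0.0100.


P(A∪B) = 0.1770 + 0.3440 - 0.0100
= 0.5210 - 0.0100
= 0.5110

P(A∪B) = 0.5110


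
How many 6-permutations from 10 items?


P(10,6) = 10!/4!
= 3628800/24
= 151200

P(10,6) = 151200


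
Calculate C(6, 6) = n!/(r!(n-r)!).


C(6,6) = 6!/(6! × 0!)
= 720/(720 × 1)
= 1

C(6,6) = 1


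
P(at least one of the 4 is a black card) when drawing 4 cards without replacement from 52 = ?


P(at least one) = 1 - P(none)
P(none) = (26/52) × (25/51) × (24/50) × (23/49) = 0.055222
P(at least one) = 1 - 0.055222 = 0.9448

P = 0.9448


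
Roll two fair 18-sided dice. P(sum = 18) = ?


Total outcomes = 18×18 = 324
Favorable (sum = 18): 17
P = 17/324 = 0.0525

P = 0.0525


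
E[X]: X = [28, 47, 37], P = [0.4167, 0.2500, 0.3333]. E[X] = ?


E[X] = 28*0.4167 + 47*0.2500 + 37*0.3333
= 11.6676 + 11.7500 + 12.3321
= 35.7497

E[X] = 35.7497


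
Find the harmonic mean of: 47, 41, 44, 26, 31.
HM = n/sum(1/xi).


Sum of reciprocals = 1/47 + 1/41 + 1/44 + 1/26 + 1/31 = 0.139114
HM = 5/0.139114 = 35.9418

HM = 35.9418


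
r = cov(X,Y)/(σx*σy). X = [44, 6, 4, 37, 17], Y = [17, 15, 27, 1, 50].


Mean X = 21.6000, Mean Y = 22.0000
SD X = 16.206172, SD Y = 16.272676
Cov = -108.600000
r = -108.600000/(16.206172*16.272676) = -0.4118

r = -0.4118


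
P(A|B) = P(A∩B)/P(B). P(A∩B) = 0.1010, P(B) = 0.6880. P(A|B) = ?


P(A|B) = 0.1010/0.6880 = 0.1468

P(A|B) = 0.1468


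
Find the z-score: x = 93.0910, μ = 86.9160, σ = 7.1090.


z = (93.0910 - 86.9160)/7.1090
= 6.1750/7.1090
= 0.8686

z = 0.8686


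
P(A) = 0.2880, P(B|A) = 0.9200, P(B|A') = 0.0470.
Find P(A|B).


P(B) = P(B|A)*P(A) + P(B|A')*P(A')
= 0.9200*0.2880 + 0.0470*0.7120
= 0.264960 + 0.033464 = 0.298424
P(A|B) = 0.264960/0.298424 = 0.8879

P(A|B) = 0.8879


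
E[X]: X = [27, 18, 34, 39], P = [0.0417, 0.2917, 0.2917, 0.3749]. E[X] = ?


E[X] = 27*0.0417 + 18*0.2917 + 34*0.2917 + 39*0.3749
= 1.1259 + 5.2506 + 9.9178 + 14.6211
= 30.9154

E[X] = 30.9154


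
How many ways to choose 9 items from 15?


C(15,9) = 15!/(9! × 6!)
= 1307674368000/(362880 × 720)
= 5005

C(15,9) = 5005


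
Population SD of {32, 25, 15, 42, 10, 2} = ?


Mean = 21.0000
Variance = 182.6667
SD = sqrt(182.6667) = 13.5154

SD = 13.5154


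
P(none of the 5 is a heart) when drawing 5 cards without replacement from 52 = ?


P(no hearts) = (39/52) × (38/51) × (37/50) × (36/49) × (35/48)
= 0.2215

P = 0.2215


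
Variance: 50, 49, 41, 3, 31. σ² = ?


Mean = 34.8000
Squared deviations: 231.0400, 201.6400, 38.4400, 1011.2400, 14.4400
Sum = 1496.8000
Variance = 1496.8000/5 = 299.3600

Variance = 299.3600


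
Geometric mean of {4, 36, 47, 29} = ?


Product = 4 × 36 × 47 × 29 = 196272
GM = 196272^(1/4) = 21.0482

GM = 21.0482


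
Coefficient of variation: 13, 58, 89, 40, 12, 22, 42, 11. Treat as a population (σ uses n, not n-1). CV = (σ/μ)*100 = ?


Mean = 35.8750
SD = 25.6683
CV = (25.6683/35.8750)*100 = 71.5491%

CV = 71.5491%


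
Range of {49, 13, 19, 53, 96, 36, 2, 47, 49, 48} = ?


Max = 96, Min = 2
Range = 96 - 2 = 94

Range = 94


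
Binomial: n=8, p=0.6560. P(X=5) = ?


C(8,5) = 56
p^5 = 0.121484
(1-p)^3 = 0.040708
P = 56 * 0.121484 * 0.040708 = 0.2769

P(X=5) = 0.2769


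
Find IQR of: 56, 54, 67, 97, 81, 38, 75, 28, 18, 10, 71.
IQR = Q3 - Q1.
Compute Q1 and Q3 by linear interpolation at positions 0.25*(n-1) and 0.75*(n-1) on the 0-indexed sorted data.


Sorted: 10, 18, 28, 38, 54, 56, 67, 71, 75, 81, 97
Q1 (25th %ile) = 33.0000
Q3 (75th %ile) = 73.0000
IQR = 73.0000 - 33.0000 = 40.0000

IQR = 40.0000


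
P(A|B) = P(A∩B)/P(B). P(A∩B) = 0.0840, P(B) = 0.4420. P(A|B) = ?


P(A|B) = 0.0840/0.4420 = 0.1900

P(A|B) = 0.1900


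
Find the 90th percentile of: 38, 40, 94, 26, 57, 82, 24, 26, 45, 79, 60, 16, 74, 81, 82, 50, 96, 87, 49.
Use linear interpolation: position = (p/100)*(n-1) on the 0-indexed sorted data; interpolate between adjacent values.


Sorted: 16, 24, 26, 26, 38, 40, 45, 49, 50, 57, 60, 74, 79, 81, 82, 82, 87, 94, 96
n = 19
Index = 90/100 * 18 = 16.2000
Lower = data[16] = 87, Upper = data[17] = 94
P90 = 87 + 0.2000*(7) = 88.4000

P90 = 88.4000


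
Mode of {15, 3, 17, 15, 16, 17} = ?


Frequencies: 3:1, 15:2, 16:1, 17:2
Max frequency = 2
Mode = 15, 17

Mode = 15, 17


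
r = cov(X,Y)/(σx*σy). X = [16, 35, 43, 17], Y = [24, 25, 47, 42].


Mean X = 27.7500, Mean Y = 34.5000
SD X = 11.605494, SD Y = 10.161201
Cov = 41.125000
r = 41.125000/(11.605494*10.161201) = 0.3487

r = 0.3487


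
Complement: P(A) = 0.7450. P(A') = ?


P(not A) = 1 - 0.7450 = 0.2550

P(not A) = 0.2550


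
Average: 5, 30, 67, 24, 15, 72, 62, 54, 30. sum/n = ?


Sum = 5 + 30 + 67 + 24 + 15 + 72 + 62 + 54 + 30 = 359
n = 9
Mean = 359/9 = 39.8889

Mean = 39.8889


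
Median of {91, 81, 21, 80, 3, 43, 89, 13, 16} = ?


Sorted: 3, 13, 16, 21, 43, 80, 81, 89, 91
n = 9 (odd)
Middle value = 43

Median = 43


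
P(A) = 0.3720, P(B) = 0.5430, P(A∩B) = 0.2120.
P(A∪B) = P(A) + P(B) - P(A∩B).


P(A∪B) = 0.3720 + 0.5430 - 0.2120
= 0.9150 - 0.2120
= 0.7030

P(A∪B) = 0.7030


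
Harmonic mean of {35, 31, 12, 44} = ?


Sum of reciprocals = 1/35 + 1/31 + 1/12 + 1/44 = 0.166890
HM = 4/0.166890 = 23.9679

HM = 23.9679


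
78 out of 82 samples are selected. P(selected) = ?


P = 78/82 = 0.9512

P = 0.9512


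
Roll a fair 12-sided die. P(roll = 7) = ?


Favorable outcomes (roll = 7): 1
Total outcomes = 12
P = 1/12 = 0.0833

P = 0.0833


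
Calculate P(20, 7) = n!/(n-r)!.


P(20,7) = 20!/13!
= 2432902008176640000/6227020800
= 390700800

P(20,7) = 390700800


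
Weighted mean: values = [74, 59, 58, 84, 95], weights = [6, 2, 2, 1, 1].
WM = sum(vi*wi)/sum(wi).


Numerator = 74*6 + 59*2 + 58*2 + 84*1 + 95*1 = 857
Denominator = 6 + 2 + 2 + 1 + 1 = 12
WM = 857/12 = 71.4167

WM = 71.4167


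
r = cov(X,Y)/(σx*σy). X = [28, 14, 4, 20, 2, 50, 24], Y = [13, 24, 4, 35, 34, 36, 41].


Mean X = 20.2857, Mean Y = 26.7143
SD X = 15.096966, SD Y = 12.668457
Cov = 67.795918
r = 67.795918/(15.096966*12.668457) = 0.3545

r = 0.3545


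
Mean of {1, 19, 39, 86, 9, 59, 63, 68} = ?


Sum = 1 + 19 + 39 + 86 + 9 + 59 + 63 + 68 = 344
n = 8
Mean = 344/8 = 43.0000

Mean = 43.0000


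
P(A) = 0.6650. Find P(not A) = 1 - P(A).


P(not A) = 1 - 0.6650 = 0.3350

P(not A) = 0.3350


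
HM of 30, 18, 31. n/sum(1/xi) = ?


Sum of reciprocals = 1/30 + 1/18 + 1/31 = 0.121147
HM = 3/0.121147 = 24.7633

HM = 24.7633


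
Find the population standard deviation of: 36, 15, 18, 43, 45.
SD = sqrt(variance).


Mean = 31.4000
Variance = 157.8400
SD = sqrt(157.8400) = 12.5634

SD = 12.5634


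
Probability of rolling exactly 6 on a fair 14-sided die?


Favorable outcomes (roll = 6): 1
Total outcomes = 14
P = 1/14 = 0.0714

P = 0.0714


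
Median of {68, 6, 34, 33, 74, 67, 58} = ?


Sorted: 6, 33, 34, 58, 67, 68, 74
n = 7 (odd)
Middle value = 58

Median = 58


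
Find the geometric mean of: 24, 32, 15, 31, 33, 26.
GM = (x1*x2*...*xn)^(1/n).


Product = 24 × 32 × 15 × 31 × 33 × 26 = 306408960
GM = 306408960^(1/6) = 25.9647

GM = 25.9647


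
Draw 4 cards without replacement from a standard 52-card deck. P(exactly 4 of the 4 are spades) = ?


Hypergeometric: P(X=4) = C(13,4)·C(39,0) / C(52,4)
= 715 × 1 / 270725
= 715/270725 = 0.0026

P = 0.0026


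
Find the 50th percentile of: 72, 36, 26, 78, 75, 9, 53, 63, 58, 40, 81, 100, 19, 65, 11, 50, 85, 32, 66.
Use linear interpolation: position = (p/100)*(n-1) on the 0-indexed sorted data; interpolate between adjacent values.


Sorted: 9, 11, 19, 26, 32, 36, 40, 50, 53, 58, 63, 65, 66, 72, 75, 78, 81, 85, 100
n = 19
Index = 50/100 * 18 = 9.0000
Lower = data[9] = 58, Upper = data[10] = 63
P50 = 58 + 0*(5) = 58.0000

P50 = 58.0000


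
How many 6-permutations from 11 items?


P(11,6) = 11!/5!
= 39916800/120
= 332640

P(11,6) = 332640


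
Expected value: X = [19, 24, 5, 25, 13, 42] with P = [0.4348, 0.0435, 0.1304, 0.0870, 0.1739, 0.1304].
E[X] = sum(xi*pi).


E[X] = 19*0.4348 + 24*0.0435 + 5*0.1304 + 25*0.0870 + 13*0.1739 + 42*0.1304
= 8.2612 + 1.0440 + 0.6520 + 2.1750 + 2.2607 + 5.4768
= 19.8697

E[X] = 19.8697


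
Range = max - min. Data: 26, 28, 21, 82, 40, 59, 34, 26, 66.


Max = 82, Min = 21
Range = 82 - 21 = 61

Range = 61


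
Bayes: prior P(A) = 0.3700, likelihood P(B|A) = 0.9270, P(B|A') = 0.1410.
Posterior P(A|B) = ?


P(B) = P(B|A)*P(A) + P(B|A')*P(A')
= 0.9270*0.3700 + 0.1410*0.6300
= 0.342990 + 0.088830 = 0.431820
P(A|B) = 0.342990/0.431820 = 0.7943

P(A|B) = 0.7943


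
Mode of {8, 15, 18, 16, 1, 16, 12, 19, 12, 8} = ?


Frequencies: 1:1, 8:2, 12:2, 15:1, 16:2, 18:1, 19:1
Max frequency = 2
Mode = 8, 12, 16

Mode = 8, 12, 16


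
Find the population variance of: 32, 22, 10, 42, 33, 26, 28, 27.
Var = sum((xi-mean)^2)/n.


Mean = 27.5000
Squared deviations: 20.2500, 30.2500, 306.2500, 210.2500, 30.2500, 2.2500, 0.2500, 0.2500
Sum = 600.0000
Variance = 600.0000/8 = 75.0000

Variance = 75.0000


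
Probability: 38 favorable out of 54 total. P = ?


P = 38/54 = 0.7037

P = 0.7037


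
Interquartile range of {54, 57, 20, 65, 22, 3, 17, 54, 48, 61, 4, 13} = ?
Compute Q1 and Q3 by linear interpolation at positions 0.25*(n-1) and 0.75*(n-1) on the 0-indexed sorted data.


Sorted: 3, 4, 13, 17, 20, 22, 48, 54, 54, 57, 61, 65
Q1 (25th %ile) = 16.0000
Q3 (75th %ile) = 54.7500
IQR = 54.7500 - 16.0000 = 38.7500

IQR = 38.7500


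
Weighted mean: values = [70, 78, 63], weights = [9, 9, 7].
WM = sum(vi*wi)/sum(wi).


Numerator = 70*9 + 78*9 + 63*7 = 1773
Denominator = 9 + 9 + 7 = 25
WM = 1773/25 = 70.9200

WM = 70.9200


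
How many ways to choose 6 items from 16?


C(16,6) = 16!/(6! × 10!)
= 20922789888000/(720 × 3628800)
= 8008

C(16,6) = 8008


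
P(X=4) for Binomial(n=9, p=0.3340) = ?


C(9,4) = 126
p^4 = 0.012445
(1-p)^5 = 0.131030
P = 126 * 0.012445 * 0.131030 = 0.2055

P(X=4) = 0.2055


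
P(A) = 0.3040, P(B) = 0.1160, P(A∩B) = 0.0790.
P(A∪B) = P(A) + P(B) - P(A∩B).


P(A∪B) = 0.3040 + 0.1160 - 0.0790
= 0.4200 - 0.0790
= 0.3410

P(A∪B) = 0.3410


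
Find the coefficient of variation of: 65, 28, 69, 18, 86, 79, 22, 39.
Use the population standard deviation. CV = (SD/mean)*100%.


Mean = 50.7500
SD = 25.3266
CV = (25.3266/50.7500)*100 = 49.9047%

CV = 49.9047%


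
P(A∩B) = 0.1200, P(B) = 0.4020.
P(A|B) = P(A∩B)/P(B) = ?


P(A|B) = 0.1200/0.4020 = 0.2985

P(A|B) = 0.2985


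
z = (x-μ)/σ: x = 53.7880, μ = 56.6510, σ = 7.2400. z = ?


z = (53.7880 - 56.6510)/7.2400
= -2.8630/7.2400
= -0.3954

z = -0.3954


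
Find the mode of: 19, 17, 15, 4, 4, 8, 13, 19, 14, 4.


Frequencies: 4:3, 8:1, 13:1, 14:1, 15:1, 17:1, 19:2
Max frequency = 3
Mode = 4

Mode = 4


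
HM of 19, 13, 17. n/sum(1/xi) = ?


Sum of reciprocals = 1/19 + 1/13 + 1/17 = 0.188378
HM = 3/0.188378 = 15.9254

HM = 15.9254


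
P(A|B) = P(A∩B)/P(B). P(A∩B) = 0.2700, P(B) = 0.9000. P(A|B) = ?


P(A|B) = 0.2700/0.9000 = 0.3000

P(A|B) = 0.3000


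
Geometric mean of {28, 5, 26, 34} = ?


Product = 28 × 5 × 26 × 34 = 123760
GM = 123760^(1/4) = 18.7562

GM = 18.7562


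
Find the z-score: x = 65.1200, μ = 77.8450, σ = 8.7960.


z = (65.1200 - 77.8450)/8.7960
= -12.7250/8.7960
= -1.4467

z = -1.4467


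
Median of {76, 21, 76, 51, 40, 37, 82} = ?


Sorted: 21, 37, 40, 51, 76, 76, 82
n = 7 (odd)
Middle value = 51

Median = 51


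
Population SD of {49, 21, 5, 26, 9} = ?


Mean = 22.0000
Variance = 240.8000
SD = sqrt(240.8000) = 15.5177

SD = 15.5177


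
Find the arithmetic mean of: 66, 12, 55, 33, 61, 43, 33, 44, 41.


Sum = 66 + 12 + 55 + 33 + 61 + 43 + 33 + 44 + 41 = 388
n = 9
Mean = 388/9 = 43.1111

Mean = 43.1111


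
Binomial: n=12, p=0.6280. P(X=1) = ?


C(12,1) = 12
p^1 = 0.628000
(1-p)^11 = 1.887871e-05
P = 12 * 0.628000 * 1.887871e-05 = 0.0001

P(X=1) = 0.0001


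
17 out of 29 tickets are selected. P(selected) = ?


P = 17/29 = 0.5862

P = 0.5862


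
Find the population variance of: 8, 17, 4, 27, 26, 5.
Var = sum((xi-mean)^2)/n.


Mean = 14.5000
Squared deviations: 42.2500, 6.2500, 110.2500, 156.2500, 132.2500, 90.2500
Sum = 537.5000
Variance = 537.5000/6 = 89.5833

Variance = 89.5833


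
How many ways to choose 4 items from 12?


C(12,4) = 12!/(4! × 8!)
= 479001600/(24 × 40320)
= 495

C(12,4) = 495


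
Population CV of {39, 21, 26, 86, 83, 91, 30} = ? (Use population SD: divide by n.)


Mean = 53.7143
SD = 29.0503
CV = (29.0503/53.7143)*100 = 54.0830%

CV = 54.0830%


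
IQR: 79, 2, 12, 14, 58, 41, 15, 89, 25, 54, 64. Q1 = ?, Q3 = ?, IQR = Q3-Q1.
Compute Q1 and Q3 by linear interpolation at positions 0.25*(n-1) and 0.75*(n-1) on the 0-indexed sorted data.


Sorted: 2, 12, 14, 15, 25, 41, 54, 58, 64, 79, 89
Q1 (25th %ile) = 14.5000
Q3 (75th %ile) = 61.0000
IQR = 61.0000 - 14.5000 = 46.5000

IQR = 46.5000


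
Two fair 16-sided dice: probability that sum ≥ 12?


Total outcomes = 16×16 = 256
Favorable (sum ≥ 12): 201
P = 201/256 = 0.7852

P = 0.7852


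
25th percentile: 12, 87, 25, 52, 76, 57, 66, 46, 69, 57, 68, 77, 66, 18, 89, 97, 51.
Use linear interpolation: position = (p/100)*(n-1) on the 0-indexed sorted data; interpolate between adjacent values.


Sorted: 12, 18, 25, 46, 51, 52, 57, 57, 66, 66, 68, 69, 76, 77, 87, 89, 97
n = 17
Index = 25/100 * 16 = 4.0000
Lower = data[4] = 51, Upper = data[5] = 52
P25 = 51 + 0*(1) = 51.0000

P25 = 51.0000


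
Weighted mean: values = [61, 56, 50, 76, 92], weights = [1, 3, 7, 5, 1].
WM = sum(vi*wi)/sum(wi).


Numerator = 61*1 + 56*3 + 50*7 + 76*5 + 92*1 = 1051
Denominator = 1 + 3 + 7 + 5 + 1 = 17
WM = 1051/17 = 61.8235

WM = 61.8235


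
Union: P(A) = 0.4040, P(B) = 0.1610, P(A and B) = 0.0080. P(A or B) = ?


P(A∪B) = 0.4040 + 0.1610 - 0.0080
= 0.5650 - 0.0080
= 0.5570

P(A∪B) = 0.5570


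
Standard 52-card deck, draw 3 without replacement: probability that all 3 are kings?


P(all kings) = (4/52) × (3/51) × (2/50)
= 0.0002

P = 0.0002


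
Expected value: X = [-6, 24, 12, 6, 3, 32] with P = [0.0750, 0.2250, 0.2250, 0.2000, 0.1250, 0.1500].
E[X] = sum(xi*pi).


E[X] = -6*0.0750 + 24*0.2250 + 12*0.2250 + 6*0.2000 + 3*0.1250 + 32*0.1500
= -0.4500 + 5.4000 + 2.7000 + 1.2000 + 0.3750 + 4.8000
= 14.0250

E[X] = 14.0250


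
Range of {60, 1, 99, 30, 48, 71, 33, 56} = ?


Max = 99, Min = 1
Range = 99 - 1 = 98

Range = 98


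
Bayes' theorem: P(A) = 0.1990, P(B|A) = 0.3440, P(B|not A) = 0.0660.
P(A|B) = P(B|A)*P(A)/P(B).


P(B) = P(B|A)*P(A) + P(B|A')*P(A')
= 0.3440*0.1990 + 0.0660*0.8010
= 0.068456 + 0.052866 = 0.121322
P(A|B) = 0.068456/0.121322 = 0.5643

P(A|B) = 0.5643


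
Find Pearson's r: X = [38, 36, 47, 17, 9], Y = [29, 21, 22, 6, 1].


Mean X = 29.4000, Mean Y = 15.8000
SD X = 14.122323, SD Y = 10.533755
Cov = 136.080000
r = 136.080000/(14.122323*10.533755) = 0.9148

r = 0.9148


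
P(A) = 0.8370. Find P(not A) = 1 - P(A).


P(not A) = 1 - 0.8370 = 0.1630

P(not A) = 0.1630


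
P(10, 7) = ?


P(10,7) = 10!/3!
= 3628800/6
= 604800

P(10,7) = 604800


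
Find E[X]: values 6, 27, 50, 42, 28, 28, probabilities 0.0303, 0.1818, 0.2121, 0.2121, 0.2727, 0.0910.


E[X] = 6*0.0303 + 27*0.1818 + 50*0.2121 + 42*0.2121 + 28*0.2727 + 28*0.0910
= 0.1818 + 4.9086 + 10.6050 + 8.9082 + 7.6356 + 2.5480
= 34.7872

E[X] = 34.7872


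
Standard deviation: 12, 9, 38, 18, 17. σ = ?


Mean = 18.8000
Variance = 102.9600
SD = sqrt(102.9600) = 10.1469

SD = 10.1469


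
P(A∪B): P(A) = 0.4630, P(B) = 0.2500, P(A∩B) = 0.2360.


P(A∪B) = 0.4630 + 0.2500 - 0.2360
= 0.7130 - 0.2360
= 0.4770

P(A∪B) = 0.4770


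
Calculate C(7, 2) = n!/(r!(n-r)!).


C(7,2) = 7!/(2! × 5!)
= 5040/(2 × 120)
= 21

C(7,2) = 21


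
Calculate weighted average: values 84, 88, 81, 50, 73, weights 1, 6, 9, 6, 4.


Numerator = 84*1 + 88*6 + 81*9 + 50*6 + 73*4 = 1933
Denominator = 1 + 6 + 9 + 6 + 4 = 26
WM = 1933/26 = 74.3462

WM = 74.3462


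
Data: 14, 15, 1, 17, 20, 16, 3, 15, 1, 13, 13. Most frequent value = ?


Frequencies: 1:2, 3:1, 13:2, 14:1, 15:2, 16:1, 17:1, 20:1
Max frequency = 2
Mode = 1, 13, 15

Mode = 1, 13, 15


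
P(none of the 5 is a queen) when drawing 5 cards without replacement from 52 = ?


P(no queens) = (48/52) × (47/51) × (46/50) × (45/49) × (44/48)
= 0.6588

P = 0.6588


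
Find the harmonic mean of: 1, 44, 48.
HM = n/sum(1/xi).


Sum of reciprocals = 1/1 + 1/44 + 1/48 = 1.043561
HM = 3/1.043561 = 2.8748

HM = 2.8748


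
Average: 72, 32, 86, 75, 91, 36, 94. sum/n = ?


Sum = 72 + 32 + 86 + 75 + 91 + 36 + 94 = 486
n = 7
Mean = 486/7 = 69.4286

Mean = 69.4286


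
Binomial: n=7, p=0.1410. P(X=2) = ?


C(7,2) = 21
p^2 = 0.019881
(1-p)^5 = 0.467698
P = 21 * 0.019881 * 0.467698 = 0.1953

P(X=2) = 0.1953


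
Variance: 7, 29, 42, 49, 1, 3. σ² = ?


Mean = 21.8333
Squared deviations: 220.0278, 51.3611, 406.6944, 738.0278, 434.0278, 354.6944
Sum = 2204.8333
Variance = 2204.8333/6 = 367.4722

Variance = 367.4722


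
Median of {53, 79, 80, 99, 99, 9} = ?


Sorted: 9, 53, 79, 80, 99, 99
n = 6 (even)
Middle values: 79 and 80
Median = (79+80)/2 = 79.5000

Median = 79.5000


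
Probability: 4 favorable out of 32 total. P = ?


P = 4/32 = 0.1250

P = 0.1250


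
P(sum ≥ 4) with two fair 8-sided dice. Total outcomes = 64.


Total outcomes = 8×8 = 64
Favorable (sum ≥ 4): 61
P = 61/64 = 0.9531

P = 0.9531


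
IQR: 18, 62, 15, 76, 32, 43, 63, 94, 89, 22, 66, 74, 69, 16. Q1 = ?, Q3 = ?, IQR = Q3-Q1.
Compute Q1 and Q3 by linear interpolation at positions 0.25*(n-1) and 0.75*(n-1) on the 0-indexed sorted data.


Sorted: 15, 16, 18, 22, 32, 43, 62, 63, 66, 69, 74, 76, 89, 94
Q1 (25th %ile) = 24.5000
Q3 (75th %ile) = 72.7500
IQR = 72.7500 - 24.5000 = 48.2500

IQR = 48.2500


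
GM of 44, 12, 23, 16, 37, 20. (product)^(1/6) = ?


Product = 44 × 12 × 23 × 16 × 37 × 20 = 143784960
GM = 143784960^(1/6) = 22.8886

GM = 22.8886


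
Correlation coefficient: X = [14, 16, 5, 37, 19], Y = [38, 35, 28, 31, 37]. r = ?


Mean X = 18.2000, Mean Y = 33.8000
SD X = 10.495713, SD Y = 3.762978
Cov = 1.240000
r = 1.240000/(10.495713*3.762978) = 0.0314

r = 0.0314


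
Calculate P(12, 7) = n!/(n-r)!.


P(12,7) = 12!/5!
= 479001600/120
= 3991680

P(12,7) = 3991680


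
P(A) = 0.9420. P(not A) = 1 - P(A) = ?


P(not A) = 1 - 0.9420 = 0.0580

P(not A) = 0.0580


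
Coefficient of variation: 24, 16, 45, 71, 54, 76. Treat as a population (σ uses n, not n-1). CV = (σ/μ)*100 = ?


Mean = 47.6667
SD = 22.2011
CV = (22.2011/47.6667)*100 = 46.5757%

CV = 46.5757%


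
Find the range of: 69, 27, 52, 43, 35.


Max = 69, Min = 27
Range = 69 - 27 = 42

Range = 42


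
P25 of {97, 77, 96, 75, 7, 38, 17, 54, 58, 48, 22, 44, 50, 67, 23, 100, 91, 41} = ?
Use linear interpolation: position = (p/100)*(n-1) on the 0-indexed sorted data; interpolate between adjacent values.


Sorted: 7, 17, 22, 23, 38, 41, 44, 48, 50, 54, 58, 67, 75, 77, 91, 96, 97, 100
n = 18
Index = 25/100 * 17 = 4.2500
Lower = data[4] = 38, Upper = data[5] = 41
P25 = 38 + 0.2500*(3) = 38.7500

P25 = 38.7500


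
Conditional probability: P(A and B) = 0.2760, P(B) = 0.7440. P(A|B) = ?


P(A|B) = 0.2760/0.7440 = 0.3710

P(A|B) = 0.3710


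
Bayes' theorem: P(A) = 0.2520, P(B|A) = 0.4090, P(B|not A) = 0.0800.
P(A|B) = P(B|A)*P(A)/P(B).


P(B) = P(B|A)*P(A) + P(B|A')*P(A')
= 0.4090*0.2520 + 0.0800*0.7480
= 0.103068 + 0.059840 = 0.162908
P(A|B) = 0.103068/0.162908 = 0.6327

P(A|B) = 0.6327


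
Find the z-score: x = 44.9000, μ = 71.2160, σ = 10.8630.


z = (44.9000 - 71.2160)/10.8630
= -26.3160/10.8630
= -2.4225

z = -2.4225


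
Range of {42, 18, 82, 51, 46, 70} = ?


Max = 82, Min = 18
Range = 82 - 18 = 64

Range = 64


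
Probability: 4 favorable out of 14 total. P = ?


P = 4/14 = 0.2857

P = 0.2857


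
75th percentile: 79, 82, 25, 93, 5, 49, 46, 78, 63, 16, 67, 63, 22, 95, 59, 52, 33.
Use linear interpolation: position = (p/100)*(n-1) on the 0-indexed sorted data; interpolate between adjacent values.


Sorted: 5, 16, 22, 25, 33, 46, 49, 52, 59, 63, 63, 67, 78, 79, 82, 93, 95
n = 17
Index = 75/100 * 16 = 12.0000
Lower = data[12] = 78, Upper = data[13] = 79
P75 = 78 + 0*(1) = 78.0000

P75 = 78.0000


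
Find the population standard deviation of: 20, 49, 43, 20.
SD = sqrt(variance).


Mean = 33.0000
Variance = 173.5000
SD = sqrt(173.5000) = 13.1719

SD = 13.1719


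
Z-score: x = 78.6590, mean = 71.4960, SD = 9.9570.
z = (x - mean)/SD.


z = (78.6590 - 71.4960)/9.9570
= 7.1630/9.9570
= 0.7194

z = 0.7194


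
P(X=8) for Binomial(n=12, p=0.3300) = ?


C(12,8) = 495
p^8 = 0.000141
(1-p)^4 = 0.201511
P = 495 * 0.000141 * 0.201511 = 0.0140

P(X=8) = 0.0140


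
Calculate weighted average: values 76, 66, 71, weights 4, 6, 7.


Numerator = 76*4 + 66*6 + 71*7 = 1197
Denominator = 4 + 6 + 7 = 17
WM = 1197/17 = 70.4118

WM = 70.4118


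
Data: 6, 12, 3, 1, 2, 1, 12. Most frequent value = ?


Frequencies: 1:2, 2:1, 3:1, 6:1, 12:2
Max frequency = 2
Mode = 1, 12

Mode = 1, 12


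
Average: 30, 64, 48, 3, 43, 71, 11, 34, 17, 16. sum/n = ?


Sum = 30 + 64 + 48 + 3 + 43 + 71 + 11 + 34 + 17 + 16 = 337
n = 10
Mean = 337/10 = 33.7000

Mean = 33.7000


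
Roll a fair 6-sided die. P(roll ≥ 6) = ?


Favorable outcomes (roll ≥ 6): 1
Total outcomes = 6
P = 1/6 = 0.1667

P = 0.1667


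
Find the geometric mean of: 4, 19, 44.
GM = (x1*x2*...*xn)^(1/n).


Product = 4 × 19 × 44 = 3344
GM = 3344^(1/3) = 14.9539

GM = 14.9539


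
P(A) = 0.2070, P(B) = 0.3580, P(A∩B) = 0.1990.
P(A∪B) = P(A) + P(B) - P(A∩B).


P(A∪B) = 0.2070 + 0.3580 - 0.1990
= 0.5650 - 0.1990
= 0.3660

P(A∪B) = 0.3660


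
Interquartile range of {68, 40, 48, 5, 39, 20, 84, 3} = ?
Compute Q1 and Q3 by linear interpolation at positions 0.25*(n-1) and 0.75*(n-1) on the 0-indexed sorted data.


Sorted: 3, 5, 20, 39, 40, 48, 68, 84
Q1 (25th %ile) = 16.2500
Q3 (75th %ile) = 53.0000
IQR = 53.0000 - 16.2500 = 36.7500

IQR = 36.7500


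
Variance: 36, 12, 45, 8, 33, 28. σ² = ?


Mean = 27.0000
Squared deviations: 81.0000, 225.0000, 324.0000, 361.0000, 36.0000, 1.0000
Sum = 1028.0000
Variance = 1028.0000/6 = 171.3333

Variance = 171.3333


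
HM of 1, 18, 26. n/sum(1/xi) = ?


Sum of reciprocals = 1/1 + 1/18 + 1/26 = 1.094017
HM = 3/1.094017 = 2.7422

HM = 2.7422


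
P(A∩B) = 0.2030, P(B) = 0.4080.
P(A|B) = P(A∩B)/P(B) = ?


P(A|B) = 0.2030/0.4080 = 0.4975

P(A|B) = 0.4975


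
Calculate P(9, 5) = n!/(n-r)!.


P(9,5) = 9!/4!
= 362880/24
= 15120

P(9,5) = 15120


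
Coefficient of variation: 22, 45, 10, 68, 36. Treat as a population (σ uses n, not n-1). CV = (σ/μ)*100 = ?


Mean = 36.2000
SD = 19.8837
CV = (19.8837/36.2000)*100 = 54.9272%

CV = 54.9272%


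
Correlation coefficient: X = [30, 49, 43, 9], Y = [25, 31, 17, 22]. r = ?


Mean X = 32.7500, Mean Y = 23.7500
SD X = 15.335824, SD Y = 5.068284
Cov = 21.687500
r = 21.687500/(15.335824*5.068284) = 0.2790

r = 0.2790


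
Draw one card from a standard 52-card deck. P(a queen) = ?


4 queens in 52 cards
P = 4/52 = 0.0769

P = 0.0769


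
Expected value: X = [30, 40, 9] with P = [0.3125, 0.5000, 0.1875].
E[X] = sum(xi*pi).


E[X] = 30*0.3125 + 40*0.5000 + 9*0.1875
= 9.3750 + 20.0000 + 1.6875
= 31.0625

E[X] = 31.0625


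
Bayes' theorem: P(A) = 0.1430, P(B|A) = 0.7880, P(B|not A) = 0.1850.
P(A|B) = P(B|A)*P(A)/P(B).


P(B) = P(B|A)*P(A) + P(B|A')*P(A')
= 0.7880*0.1430 + 0.1850*0.8570
= 0.112684 + 0.158545 = 0.271229
P(A|B) = 0.112684/0.271229 = 0.4155

P(A|B) = 0.4155


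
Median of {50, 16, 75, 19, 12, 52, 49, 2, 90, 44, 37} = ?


Sorted: 2, 12, 16, 19, 37, 44, 49, 50, 52, 75, 90
n = 11 (odd)
Middle value = 44

Median = 44


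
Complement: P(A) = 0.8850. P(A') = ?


P(not A) = 1 - 0.8850 = 0.1150

P(not A) = 0.1150


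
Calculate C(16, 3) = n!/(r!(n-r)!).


C(16,3) = 16!/(3! × 13!)
= 20922789888000/(6 × 6227020800)
= 560

C(16,3) = 560


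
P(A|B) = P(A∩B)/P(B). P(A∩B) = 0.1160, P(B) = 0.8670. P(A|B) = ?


P(A|B) = 0.1160/0.8670 = 0.1338

P(A|B) = 0.1338


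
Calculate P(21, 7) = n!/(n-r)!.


P(21,7) = 21!/14!
= 51090942171709440000/87178291200
= 586051200

P(21,7) = 586051200


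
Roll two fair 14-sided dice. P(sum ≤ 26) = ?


Total outcomes = 14×14 = 196
Favorable (sum ≤ 26): 193
P = 193/196 = 0.9847

P = 0.9847


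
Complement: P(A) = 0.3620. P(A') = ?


P(not A) = 1 - 0.3620 = 0.6380

P(not A) = 0.6380


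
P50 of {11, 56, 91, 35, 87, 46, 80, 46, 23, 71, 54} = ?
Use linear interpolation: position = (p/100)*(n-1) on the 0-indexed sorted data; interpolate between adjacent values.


Sorted: 11, 23, 35, 46, 46, 54, 56, 71, 80, 87, 91
n = 11
Index = 50/100 * 10 = 5.0000
Lower = data[5] = 54, Upper = data[6] = 56
P50 = 54 + 0*(2) = 54.0000

P50 = 54.0000


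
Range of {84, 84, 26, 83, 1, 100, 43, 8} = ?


Max = 100, Min = 1
Range = 100 - 1 = 99

Range = 99


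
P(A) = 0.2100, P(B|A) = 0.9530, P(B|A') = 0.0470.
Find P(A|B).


P(B) = P(B|A)*P(A) + P(B|A')*P(A')
= 0.9530*0.2100 + 0.0470*0.7900
= 0.200130 + 0.037130 = 0.237260
P(A|B) = 0.200130/0.237260 = 0.8435

P(A|B) = 0.8435


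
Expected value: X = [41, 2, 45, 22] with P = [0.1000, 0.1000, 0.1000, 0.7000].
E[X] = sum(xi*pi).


E[X] = 41*0.1000 + 2*0.1000 + 45*0.1000 + 22*0.7000
= 4.1000 + 0.2000 + 4.5000 + 15.4000
= 24.2000

E[X] = 24.2000
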